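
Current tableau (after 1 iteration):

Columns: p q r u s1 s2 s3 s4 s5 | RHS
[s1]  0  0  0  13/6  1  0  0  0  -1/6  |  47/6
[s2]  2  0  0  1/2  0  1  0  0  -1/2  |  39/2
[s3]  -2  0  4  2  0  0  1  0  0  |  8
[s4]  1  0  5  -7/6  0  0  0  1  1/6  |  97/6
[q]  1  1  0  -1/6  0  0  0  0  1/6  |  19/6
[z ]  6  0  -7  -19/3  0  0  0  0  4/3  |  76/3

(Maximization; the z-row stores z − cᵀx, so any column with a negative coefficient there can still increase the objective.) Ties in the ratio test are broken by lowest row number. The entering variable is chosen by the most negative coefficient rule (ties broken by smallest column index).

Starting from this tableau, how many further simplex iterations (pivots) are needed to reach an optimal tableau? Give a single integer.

2

pivot: r in, s3 out → z = 118/3
pivot: u in, s1 out → z = 1289/26
No improving column remains; optimal.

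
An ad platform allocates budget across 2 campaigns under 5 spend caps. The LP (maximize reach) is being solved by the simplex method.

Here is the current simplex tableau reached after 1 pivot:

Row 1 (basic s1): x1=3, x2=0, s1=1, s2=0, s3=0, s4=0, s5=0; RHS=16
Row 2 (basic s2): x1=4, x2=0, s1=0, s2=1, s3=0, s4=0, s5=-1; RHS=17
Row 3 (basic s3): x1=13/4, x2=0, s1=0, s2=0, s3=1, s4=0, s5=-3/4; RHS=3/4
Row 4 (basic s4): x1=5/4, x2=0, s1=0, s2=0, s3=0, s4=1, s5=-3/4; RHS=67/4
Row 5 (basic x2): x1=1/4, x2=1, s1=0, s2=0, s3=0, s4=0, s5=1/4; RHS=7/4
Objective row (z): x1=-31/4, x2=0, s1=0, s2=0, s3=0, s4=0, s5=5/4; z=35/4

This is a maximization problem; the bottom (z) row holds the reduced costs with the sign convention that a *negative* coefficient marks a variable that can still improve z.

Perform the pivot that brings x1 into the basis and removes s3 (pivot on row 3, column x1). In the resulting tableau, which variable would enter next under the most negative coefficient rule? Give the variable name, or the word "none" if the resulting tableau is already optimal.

Pivot element 13/4. New z-row = old z-row − (-31/4)·(row 3/(13/4)).
Updated z-row coefficients: x1: 0, x2: 0, s1: 0, s2: 0, s3: 31/13, s4: 0, s5: -7/13.
The most negative is -7/13 in column s5, so s5 would enter next.

s5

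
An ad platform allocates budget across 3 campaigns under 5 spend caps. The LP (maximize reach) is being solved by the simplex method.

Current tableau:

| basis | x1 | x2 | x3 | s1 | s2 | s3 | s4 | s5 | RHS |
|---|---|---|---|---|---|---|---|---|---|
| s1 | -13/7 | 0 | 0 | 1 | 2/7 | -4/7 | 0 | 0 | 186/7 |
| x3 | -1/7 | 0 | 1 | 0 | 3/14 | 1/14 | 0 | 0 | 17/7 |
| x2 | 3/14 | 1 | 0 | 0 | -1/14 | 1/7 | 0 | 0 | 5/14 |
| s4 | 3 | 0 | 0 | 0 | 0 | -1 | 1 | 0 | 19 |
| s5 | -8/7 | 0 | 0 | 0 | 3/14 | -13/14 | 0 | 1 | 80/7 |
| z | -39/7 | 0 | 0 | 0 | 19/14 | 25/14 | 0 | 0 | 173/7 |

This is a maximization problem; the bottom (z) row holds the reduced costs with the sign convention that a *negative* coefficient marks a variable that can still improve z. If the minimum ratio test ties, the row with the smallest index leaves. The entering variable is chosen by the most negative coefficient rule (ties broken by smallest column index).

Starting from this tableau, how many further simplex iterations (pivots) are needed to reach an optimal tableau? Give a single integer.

2

pivot: x1 in, x2 out → z = 34
pivot: s2 in, s4 out → z = 41
No improving column remains; optimal.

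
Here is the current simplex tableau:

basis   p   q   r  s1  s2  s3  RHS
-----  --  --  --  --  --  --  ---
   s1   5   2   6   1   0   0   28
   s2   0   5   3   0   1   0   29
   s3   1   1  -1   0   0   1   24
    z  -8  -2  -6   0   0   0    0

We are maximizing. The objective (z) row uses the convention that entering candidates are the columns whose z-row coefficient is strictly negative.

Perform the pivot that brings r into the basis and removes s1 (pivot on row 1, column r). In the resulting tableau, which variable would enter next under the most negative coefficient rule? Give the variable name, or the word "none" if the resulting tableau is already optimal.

Pivot element 6. New z-row = old z-row − (-6)·(row 1/6).
Updated z-row coefficients: p: -3, q: 0, r: 0, s1: 1, s2: 0, s3: 0.
The most negative is -3 in column p, so p would enter next.

p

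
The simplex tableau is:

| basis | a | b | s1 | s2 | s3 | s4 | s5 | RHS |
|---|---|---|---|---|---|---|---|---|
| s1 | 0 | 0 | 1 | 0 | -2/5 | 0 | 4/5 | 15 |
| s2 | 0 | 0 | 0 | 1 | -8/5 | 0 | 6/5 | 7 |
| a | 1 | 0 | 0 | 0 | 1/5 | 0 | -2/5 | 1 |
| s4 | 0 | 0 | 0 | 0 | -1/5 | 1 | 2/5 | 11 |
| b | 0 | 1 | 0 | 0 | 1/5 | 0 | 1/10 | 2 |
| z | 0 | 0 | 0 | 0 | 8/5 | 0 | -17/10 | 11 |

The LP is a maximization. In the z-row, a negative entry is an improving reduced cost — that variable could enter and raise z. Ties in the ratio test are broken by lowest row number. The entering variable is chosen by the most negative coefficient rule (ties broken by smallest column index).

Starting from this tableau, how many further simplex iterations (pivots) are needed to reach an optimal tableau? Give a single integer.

2

pivot: s5 in, s2 out → z = 251/12
pivot: s3 in, b out → z = 95/4
No improving column remains; optimal.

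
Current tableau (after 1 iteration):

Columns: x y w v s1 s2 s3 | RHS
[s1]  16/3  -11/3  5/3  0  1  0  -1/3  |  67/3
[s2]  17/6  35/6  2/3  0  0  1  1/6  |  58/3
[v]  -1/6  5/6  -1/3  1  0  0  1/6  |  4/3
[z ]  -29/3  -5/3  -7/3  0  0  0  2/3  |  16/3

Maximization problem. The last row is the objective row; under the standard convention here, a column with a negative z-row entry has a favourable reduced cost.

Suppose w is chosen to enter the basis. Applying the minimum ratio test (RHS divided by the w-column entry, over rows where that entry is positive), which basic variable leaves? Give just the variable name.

s1

Ratios: row 1 (s1): (67/3)/(5/3) = 67/5; row 2 (s2): (58/3)/(2/3) = 29; row 3 (v): entry -1/3 ≤ 0, skip.
Minimum ratio 67/5 is in the s1 row, so s1 leaves.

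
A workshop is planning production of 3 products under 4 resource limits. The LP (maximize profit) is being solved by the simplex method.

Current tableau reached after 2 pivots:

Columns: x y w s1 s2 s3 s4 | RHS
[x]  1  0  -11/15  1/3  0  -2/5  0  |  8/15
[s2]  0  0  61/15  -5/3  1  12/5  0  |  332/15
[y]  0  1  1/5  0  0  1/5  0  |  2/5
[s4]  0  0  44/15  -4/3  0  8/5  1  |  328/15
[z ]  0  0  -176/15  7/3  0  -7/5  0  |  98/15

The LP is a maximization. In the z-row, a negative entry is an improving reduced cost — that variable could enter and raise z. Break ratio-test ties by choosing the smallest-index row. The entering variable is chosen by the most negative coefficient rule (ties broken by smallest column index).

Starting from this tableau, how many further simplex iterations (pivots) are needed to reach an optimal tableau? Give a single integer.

pivot: w in, y out → z = 30
No improving column remains; optimal.

1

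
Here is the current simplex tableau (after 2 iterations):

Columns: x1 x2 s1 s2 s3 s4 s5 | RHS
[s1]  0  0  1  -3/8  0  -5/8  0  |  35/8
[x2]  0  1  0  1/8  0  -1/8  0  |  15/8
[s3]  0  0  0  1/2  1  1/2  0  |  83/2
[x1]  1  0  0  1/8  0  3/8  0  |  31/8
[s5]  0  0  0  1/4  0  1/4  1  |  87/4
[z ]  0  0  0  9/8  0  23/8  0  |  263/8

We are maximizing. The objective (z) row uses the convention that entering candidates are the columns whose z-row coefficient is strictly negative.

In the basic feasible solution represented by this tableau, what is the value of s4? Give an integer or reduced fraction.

s4 is nonbasic (not in the basis column), so its value in the current BFS is 0.

0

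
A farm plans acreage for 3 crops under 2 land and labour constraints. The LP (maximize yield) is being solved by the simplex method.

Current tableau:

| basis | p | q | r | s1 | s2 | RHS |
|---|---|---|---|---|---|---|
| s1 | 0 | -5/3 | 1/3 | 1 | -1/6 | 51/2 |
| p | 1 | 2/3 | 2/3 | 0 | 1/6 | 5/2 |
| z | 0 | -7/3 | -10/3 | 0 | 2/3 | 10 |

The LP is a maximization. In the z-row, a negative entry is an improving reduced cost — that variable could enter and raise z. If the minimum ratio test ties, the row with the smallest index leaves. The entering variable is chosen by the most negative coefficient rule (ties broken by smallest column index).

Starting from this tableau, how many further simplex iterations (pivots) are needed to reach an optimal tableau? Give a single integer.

1

pivot: r in, p out → z = 45/2
No improving column remains; optimal.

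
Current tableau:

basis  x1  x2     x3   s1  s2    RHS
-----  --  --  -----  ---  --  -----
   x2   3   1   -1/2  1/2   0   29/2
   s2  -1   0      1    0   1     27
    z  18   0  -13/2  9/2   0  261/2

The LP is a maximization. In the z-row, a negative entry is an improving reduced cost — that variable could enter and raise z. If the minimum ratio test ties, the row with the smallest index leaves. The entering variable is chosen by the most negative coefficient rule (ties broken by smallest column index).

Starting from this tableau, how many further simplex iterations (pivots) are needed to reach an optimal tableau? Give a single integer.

1

pivot: x3 in, s2 out → z = 306
No improving column remains; optimal.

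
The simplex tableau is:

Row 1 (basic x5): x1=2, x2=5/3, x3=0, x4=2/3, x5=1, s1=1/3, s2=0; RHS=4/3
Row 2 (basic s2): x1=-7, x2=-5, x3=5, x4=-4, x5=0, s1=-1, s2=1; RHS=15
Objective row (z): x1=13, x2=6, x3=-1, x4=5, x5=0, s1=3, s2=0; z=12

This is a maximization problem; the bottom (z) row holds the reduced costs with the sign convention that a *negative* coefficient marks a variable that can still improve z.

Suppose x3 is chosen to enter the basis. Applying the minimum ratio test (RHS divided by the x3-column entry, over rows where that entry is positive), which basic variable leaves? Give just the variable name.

Ratios: row 1 (x5): entry 0 ≤ 0, skip; row 2 (s2): 15/5 = 3.
Minimum ratio 3 is in the s2 row, so s2 leaves.

s2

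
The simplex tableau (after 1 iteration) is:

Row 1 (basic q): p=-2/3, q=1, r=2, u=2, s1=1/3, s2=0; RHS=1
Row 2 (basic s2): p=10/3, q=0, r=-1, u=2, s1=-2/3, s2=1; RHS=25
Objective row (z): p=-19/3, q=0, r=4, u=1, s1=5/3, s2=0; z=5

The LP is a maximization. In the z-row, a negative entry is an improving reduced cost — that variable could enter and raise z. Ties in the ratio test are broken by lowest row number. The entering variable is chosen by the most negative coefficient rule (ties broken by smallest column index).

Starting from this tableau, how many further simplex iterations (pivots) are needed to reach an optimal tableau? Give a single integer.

1

pivot: p in, s2 out → z = 105/2
No improving column remains; optimal.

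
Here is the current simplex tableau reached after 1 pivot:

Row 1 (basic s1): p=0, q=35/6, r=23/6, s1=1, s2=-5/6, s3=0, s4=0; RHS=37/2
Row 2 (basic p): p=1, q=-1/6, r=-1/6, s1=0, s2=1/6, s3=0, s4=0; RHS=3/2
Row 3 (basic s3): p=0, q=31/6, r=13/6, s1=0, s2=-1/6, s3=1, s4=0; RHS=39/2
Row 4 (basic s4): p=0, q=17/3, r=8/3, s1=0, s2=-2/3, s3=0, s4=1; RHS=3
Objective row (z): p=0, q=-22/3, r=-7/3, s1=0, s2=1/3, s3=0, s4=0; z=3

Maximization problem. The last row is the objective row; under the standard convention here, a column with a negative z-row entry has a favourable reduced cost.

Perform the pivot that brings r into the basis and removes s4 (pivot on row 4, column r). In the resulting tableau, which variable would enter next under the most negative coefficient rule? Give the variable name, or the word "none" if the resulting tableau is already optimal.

Pivot element 8/3. New z-row = old z-row − (-7/3)·(row 4/(8/3)).
Updated z-row coefficients: p: 0, q: -19/8, r: 0, s1: 0, s2: -1/4, s3: 0, s4: 7/8.
The most negative is -19/8 in column q, so q would enter next.

q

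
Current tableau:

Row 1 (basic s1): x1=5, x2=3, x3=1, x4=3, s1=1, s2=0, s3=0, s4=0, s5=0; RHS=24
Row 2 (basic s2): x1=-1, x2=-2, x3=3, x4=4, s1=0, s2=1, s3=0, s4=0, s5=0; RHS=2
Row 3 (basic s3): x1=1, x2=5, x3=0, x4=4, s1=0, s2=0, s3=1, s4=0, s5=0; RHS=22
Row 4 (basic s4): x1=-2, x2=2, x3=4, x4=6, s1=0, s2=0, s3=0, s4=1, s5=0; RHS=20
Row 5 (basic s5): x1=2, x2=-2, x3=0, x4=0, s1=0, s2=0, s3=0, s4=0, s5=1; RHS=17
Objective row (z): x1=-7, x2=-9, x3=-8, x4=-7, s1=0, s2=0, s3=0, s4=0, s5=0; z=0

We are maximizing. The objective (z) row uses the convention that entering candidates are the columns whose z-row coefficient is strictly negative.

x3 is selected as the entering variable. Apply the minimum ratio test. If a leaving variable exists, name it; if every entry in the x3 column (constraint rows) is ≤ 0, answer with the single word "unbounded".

s2

Ratios: row 1 (s1): 24/1 = 24; row 2 (s2): 2/3 = 2/3; row 3 (s3): entry 0 ≤ 0, skip; row 4 (s4): 20/4 = 5; row 5 (s5): entry 0 ≤ 0, skip.
Minimum ratio is in the s2 row, so s2 leaves.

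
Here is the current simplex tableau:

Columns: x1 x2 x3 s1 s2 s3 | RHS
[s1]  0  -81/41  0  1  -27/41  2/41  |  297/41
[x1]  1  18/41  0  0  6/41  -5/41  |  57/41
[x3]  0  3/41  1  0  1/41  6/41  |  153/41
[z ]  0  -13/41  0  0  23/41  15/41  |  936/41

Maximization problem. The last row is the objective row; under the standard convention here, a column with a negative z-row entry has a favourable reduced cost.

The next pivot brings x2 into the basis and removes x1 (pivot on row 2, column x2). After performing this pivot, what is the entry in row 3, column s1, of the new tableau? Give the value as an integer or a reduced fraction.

0

Pivot element is row 2, column x2: 18/41.
Normalize row 2: new (row 2, s1) = 0/(18/41) = 0.
row 3 ← row 3 − (3/41)·(new row 2): 0 − (3/41)·0 = 0.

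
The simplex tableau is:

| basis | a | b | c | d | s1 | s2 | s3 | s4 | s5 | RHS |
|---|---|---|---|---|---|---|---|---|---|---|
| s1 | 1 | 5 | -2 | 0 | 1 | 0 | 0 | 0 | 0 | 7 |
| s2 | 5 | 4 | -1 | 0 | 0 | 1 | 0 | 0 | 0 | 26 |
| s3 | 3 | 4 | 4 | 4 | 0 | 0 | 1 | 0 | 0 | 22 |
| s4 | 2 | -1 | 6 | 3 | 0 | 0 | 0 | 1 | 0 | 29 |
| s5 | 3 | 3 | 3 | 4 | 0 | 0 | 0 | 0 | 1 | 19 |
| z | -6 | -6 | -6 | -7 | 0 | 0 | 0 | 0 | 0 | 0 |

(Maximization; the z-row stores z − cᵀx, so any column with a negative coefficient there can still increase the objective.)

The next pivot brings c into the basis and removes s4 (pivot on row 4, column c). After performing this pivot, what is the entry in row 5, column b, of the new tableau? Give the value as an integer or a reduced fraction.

Pivot element is row 4, column c: 6.
Normalize row 4: new (row 4, b) = (-1)/6 = -1/6.
row 5 ← row 5 − 3·(new row 4): 3 − 3·(-1/6) = 7/2.

7/2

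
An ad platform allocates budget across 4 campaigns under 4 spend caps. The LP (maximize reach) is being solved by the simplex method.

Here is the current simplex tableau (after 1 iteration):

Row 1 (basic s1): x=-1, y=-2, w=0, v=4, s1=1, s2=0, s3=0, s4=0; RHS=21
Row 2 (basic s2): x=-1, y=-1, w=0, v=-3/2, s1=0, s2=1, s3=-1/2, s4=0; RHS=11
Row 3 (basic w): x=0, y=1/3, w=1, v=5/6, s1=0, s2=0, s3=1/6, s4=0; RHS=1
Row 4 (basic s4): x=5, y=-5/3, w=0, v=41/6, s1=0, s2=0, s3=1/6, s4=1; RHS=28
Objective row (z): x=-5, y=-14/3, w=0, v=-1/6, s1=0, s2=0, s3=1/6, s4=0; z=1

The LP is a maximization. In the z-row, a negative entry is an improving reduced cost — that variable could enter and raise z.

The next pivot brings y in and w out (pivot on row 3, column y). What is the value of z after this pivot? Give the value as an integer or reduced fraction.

15

Minimum ratio for y: 1/(1/3) = 3.
z changes by −(z-row coeff of y)·ratio = −(-14/3)·3 = 14.
New z = 1 + 14 = 15.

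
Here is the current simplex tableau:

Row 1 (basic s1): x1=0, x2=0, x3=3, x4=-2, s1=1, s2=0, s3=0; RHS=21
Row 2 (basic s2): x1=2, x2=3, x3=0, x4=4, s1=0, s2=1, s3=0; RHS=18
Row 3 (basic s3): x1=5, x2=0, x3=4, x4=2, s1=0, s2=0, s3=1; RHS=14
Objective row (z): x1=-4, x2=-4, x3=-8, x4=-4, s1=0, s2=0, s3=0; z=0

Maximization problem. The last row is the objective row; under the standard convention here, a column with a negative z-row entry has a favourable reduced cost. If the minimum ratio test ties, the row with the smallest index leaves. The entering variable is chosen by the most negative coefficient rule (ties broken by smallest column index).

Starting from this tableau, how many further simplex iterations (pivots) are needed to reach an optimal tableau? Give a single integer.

2

pivot: x3 in, s3 out → z = 28
pivot: x2 in, s2 out → z = 52
No improving column remains; optimal.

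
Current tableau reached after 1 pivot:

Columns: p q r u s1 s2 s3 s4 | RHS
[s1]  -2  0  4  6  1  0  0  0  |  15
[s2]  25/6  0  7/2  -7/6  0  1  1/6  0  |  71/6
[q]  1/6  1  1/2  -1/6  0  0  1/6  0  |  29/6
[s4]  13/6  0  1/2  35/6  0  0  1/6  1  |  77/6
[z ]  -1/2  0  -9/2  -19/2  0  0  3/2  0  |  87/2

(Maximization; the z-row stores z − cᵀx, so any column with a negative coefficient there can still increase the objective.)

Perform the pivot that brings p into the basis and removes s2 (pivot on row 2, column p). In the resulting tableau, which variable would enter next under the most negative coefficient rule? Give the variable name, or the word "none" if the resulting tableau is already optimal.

u

Pivot element 25/6. New z-row = old z-row − (-1/2)·(row 2/(25/6)).
Updated z-row coefficients: p: 0, q: 0, r: -102/25, u: -241/25, s1: 0, s2: 3/25, s3: 38/25, s4: 0.
The most negative is -241/25 in column u, so u would enter next.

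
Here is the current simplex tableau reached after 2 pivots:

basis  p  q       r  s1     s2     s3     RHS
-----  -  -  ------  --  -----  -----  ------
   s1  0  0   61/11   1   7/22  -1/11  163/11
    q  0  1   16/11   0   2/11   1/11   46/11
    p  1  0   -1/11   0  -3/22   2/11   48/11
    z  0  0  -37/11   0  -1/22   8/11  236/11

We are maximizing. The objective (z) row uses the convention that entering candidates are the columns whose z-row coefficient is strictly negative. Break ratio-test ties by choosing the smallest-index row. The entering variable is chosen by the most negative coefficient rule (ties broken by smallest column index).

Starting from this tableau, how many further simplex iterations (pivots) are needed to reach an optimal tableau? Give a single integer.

pivot: r in, s1 out → z = 1857/61
No improving column remains; optimal.

1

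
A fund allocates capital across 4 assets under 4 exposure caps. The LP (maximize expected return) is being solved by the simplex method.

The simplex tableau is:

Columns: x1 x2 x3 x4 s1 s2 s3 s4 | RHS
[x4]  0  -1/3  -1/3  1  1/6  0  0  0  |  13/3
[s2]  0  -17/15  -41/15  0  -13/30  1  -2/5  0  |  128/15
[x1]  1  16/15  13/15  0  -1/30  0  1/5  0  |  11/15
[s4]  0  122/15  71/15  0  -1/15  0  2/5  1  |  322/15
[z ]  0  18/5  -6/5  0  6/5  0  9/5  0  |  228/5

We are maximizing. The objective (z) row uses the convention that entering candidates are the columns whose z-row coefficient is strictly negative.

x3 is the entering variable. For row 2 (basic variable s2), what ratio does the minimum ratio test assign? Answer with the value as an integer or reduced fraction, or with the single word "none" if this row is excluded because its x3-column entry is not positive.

The x3 entry in row 2 is -41/15 ≤ 0, so this row gives no ratio.

none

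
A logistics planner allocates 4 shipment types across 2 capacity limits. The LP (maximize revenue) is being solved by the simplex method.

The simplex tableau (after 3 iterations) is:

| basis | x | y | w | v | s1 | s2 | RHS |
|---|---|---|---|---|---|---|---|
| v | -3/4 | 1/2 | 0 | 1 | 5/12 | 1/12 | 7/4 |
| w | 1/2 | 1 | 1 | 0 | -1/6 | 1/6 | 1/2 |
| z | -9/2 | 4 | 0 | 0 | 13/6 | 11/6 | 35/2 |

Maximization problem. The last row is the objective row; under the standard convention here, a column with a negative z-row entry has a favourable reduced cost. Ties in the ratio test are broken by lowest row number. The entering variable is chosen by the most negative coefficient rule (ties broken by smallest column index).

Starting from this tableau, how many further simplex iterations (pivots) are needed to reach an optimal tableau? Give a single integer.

pivot: x in, w out → z = 22
No improving column remains; optimal.

1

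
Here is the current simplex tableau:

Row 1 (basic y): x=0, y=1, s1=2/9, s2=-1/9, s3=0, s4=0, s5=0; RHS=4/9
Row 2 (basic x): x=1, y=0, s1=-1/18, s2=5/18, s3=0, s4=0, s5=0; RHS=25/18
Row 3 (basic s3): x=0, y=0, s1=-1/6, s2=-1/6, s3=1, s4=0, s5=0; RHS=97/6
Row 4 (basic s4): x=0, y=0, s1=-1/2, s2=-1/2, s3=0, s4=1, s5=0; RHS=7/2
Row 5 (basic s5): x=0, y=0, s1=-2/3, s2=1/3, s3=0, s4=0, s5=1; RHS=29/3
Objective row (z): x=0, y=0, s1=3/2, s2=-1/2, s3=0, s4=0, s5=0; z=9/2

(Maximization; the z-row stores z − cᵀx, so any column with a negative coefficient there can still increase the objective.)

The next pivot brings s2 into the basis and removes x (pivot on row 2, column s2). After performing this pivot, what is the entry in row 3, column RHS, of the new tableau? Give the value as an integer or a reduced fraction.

17

Pivot element is row 2, column s2: 5/18.
Normalize row 2: new (row 2, RHS) = (25/18)/(5/18) = 5.
row 3 ← row 3 − (-1/6)·(new row 2): 97/6 − (-1/6)·5 = 17.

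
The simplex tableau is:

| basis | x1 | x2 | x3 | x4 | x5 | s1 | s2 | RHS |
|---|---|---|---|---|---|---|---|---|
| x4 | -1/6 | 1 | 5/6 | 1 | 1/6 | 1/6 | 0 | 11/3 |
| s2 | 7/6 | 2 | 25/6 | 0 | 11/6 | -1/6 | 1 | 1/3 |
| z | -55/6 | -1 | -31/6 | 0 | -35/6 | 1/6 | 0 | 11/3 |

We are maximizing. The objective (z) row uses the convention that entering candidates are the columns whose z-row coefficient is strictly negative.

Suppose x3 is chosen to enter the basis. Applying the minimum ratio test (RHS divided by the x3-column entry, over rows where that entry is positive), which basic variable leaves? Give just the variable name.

Ratios: row 1 (x4): (11/3)/(5/6) = 22/5; row 2 (s2): (1/3)/(25/6) = 2/25.
Minimum ratio 2/25 is in the s2 row, so s2 leaves.

s2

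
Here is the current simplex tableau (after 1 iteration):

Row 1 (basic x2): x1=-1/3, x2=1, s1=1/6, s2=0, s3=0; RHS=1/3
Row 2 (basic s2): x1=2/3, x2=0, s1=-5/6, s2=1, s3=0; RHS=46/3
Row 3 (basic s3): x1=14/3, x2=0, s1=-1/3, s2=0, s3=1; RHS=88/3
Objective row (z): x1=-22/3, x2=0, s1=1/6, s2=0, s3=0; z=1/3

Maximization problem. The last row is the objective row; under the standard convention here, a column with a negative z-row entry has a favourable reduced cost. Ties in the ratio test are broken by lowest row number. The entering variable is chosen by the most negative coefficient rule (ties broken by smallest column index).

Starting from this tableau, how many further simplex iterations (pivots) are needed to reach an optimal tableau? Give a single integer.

2

pivot: x1 in, s3 out → z = 325/7
pivot: s1 in, x2 out → z = 105/2
No improving column remains; optimal.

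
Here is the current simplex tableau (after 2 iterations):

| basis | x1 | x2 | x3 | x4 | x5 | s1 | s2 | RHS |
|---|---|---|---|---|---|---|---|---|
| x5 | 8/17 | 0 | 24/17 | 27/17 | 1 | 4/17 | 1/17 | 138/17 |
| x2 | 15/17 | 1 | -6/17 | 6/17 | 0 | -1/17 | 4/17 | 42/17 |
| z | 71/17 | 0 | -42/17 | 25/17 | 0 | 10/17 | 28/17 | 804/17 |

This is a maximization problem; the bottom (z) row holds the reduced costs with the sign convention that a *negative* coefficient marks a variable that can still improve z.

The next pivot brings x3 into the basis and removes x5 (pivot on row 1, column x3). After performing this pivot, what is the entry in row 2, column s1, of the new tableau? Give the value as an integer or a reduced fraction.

0

Pivot element is row 1, column x3: 24/17.
Normalize row 1: new (row 1, s1) = (4/17)/(24/17) = 1/6.
row 2 ← row 2 − (-6/17)·(new row 1): -1/17 − (-6/17)·(1/6) = 0.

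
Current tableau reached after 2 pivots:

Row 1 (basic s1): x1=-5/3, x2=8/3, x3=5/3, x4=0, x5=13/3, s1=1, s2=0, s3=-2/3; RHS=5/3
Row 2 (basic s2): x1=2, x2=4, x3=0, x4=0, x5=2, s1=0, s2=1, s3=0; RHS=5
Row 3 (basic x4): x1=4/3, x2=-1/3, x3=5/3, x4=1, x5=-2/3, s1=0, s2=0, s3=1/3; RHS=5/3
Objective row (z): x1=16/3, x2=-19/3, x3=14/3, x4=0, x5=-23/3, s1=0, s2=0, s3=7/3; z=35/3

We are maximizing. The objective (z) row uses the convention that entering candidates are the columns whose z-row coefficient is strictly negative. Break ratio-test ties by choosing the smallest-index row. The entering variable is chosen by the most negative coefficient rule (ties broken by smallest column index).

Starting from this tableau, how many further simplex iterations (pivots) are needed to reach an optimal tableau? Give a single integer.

2

pivot: x5 in, s1 out → z = 190/13
pivot: x2 in, x5 out → z = 125/8
No improving column remains; optimal.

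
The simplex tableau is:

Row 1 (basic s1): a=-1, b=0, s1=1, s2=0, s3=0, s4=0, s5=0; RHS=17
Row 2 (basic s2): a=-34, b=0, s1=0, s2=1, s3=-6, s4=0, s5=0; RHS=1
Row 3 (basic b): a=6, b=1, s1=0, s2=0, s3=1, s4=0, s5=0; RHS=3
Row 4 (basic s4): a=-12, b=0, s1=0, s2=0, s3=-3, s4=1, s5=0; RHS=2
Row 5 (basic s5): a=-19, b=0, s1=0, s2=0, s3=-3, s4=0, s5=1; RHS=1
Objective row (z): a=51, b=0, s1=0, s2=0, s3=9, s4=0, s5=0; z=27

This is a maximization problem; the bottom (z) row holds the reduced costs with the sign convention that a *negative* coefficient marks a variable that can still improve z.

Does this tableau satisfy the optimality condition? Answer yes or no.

No objective-row coefficient is strictly negative, so no entering variable exists; the tableau is optimal.

yes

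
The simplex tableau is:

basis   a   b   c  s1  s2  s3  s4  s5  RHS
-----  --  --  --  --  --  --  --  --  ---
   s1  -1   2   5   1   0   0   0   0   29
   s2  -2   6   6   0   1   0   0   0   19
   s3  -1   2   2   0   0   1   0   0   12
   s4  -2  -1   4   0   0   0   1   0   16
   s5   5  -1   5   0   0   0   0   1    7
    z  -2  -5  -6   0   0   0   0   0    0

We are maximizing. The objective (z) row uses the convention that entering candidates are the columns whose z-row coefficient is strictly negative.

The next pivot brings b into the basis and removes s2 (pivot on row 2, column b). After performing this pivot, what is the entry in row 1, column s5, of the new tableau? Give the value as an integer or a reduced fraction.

0

Pivot element is row 2, column b: 6.
Normalize row 2: new (row 2, s5) = 0/6 = 0.
row 1 ← row 1 − 2·(new row 2): 0 − 2·0 = 0.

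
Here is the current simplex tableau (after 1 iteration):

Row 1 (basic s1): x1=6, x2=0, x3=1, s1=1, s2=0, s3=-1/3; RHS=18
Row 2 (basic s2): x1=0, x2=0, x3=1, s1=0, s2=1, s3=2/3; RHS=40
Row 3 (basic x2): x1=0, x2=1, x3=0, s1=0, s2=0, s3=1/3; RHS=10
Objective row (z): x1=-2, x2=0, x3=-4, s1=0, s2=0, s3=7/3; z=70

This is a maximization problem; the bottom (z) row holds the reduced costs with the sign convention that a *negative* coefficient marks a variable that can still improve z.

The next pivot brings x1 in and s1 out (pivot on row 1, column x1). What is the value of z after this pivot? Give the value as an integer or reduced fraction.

76

Minimum ratio for x1: 18/6 = 3.
z changes by −(z-row coeff of x1)·ratio = −(-2)·3 = 6.
New z = 70 + 6 = 76.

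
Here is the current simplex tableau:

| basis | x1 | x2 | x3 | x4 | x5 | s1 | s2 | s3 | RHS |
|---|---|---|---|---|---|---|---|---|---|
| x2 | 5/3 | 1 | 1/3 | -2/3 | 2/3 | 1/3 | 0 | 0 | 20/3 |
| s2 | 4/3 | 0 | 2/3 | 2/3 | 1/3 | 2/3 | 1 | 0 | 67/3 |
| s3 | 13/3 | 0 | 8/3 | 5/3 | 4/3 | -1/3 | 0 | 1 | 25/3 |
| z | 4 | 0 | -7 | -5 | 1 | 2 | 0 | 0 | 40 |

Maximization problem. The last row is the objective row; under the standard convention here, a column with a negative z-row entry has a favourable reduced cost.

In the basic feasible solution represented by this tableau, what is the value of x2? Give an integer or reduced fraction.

20/3

x2 is basic (row 1); its value is the RHS of that row: 20/3.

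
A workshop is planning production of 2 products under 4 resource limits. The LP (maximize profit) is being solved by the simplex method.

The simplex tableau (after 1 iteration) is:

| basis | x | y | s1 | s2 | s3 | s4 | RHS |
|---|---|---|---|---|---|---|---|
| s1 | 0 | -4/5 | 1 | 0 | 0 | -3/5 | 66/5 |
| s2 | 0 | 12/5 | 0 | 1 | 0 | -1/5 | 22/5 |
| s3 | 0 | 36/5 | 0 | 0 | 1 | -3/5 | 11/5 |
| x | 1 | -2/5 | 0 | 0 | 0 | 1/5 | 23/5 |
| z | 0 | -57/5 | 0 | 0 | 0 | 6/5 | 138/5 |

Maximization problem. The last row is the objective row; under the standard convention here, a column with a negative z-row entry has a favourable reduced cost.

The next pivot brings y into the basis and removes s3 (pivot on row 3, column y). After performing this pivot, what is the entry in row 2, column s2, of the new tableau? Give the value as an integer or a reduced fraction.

Pivot element is row 3, column y: 36/5.
Normalize row 3: new (row 3, s2) = 0/(36/5) = 0.
row 2 ← row 2 − (12/5)·(new row 3): 1 − (12/5)·0 = 1.

1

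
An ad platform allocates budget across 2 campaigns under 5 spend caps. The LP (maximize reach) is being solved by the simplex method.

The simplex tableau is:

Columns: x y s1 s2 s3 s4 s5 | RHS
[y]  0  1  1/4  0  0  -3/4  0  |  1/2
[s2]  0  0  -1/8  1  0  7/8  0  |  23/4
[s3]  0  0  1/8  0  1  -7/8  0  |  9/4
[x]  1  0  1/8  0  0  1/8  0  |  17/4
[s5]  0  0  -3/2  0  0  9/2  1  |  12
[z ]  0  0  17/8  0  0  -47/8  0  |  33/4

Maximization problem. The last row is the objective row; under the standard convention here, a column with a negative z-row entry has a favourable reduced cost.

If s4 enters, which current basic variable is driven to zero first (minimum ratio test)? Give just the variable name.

s5

Ratios: row 1 (y): entry -3/4 ≤ 0, skip; row 2 (s2): (23/4)/(7/8) = 46/7; row 3 (s3): entry -7/8 ≤ 0, skip; row 4 (x): (17/4)/(1/8) = 34; row 5 (s5): 12/(9/2) = 8/3.
Minimum ratio 8/3 is in the s5 row, so s5 leaves.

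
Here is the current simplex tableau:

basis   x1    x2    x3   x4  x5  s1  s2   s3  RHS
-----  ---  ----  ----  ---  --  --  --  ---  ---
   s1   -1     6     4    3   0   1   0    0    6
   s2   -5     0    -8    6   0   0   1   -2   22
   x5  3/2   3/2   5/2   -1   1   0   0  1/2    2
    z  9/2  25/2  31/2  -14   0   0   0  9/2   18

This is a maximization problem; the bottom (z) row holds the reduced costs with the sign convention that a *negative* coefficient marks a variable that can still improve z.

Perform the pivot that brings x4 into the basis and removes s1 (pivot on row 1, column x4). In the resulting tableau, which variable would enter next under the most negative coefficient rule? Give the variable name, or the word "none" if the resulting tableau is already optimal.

x1

Pivot element 3. New z-row = old z-row − (-14)·(row 1/3).
Updated z-row coefficients: x1: -1/6, x2: 81/2, x3: 205/6, x4: 0, x5: 0, s1: 14/3, s2: 0, s3: 9/2.
The most negative is -1/6 in column x1, so x1 would enter next.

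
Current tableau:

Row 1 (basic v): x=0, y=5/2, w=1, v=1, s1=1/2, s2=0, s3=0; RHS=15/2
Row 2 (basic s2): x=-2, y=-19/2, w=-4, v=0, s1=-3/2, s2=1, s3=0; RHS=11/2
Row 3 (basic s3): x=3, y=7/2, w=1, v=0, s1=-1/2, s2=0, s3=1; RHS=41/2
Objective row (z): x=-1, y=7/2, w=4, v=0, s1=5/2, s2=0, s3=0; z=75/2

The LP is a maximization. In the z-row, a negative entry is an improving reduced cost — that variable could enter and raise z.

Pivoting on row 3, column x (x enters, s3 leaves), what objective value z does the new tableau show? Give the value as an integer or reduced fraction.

Minimum ratio for x: (41/2)/3 = 41/6.
z changes by −(z-row coeff of x)·ratio = −(-1)·(41/6) = 41/6.
New z = 75/2 + (41/6) = 133/3.

133/3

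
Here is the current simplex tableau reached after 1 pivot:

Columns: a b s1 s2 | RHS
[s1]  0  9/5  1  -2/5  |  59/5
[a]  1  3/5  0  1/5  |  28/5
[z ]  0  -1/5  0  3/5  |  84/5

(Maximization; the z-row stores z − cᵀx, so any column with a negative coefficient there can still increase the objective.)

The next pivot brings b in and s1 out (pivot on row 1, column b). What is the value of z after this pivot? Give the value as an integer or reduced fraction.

Minimum ratio for b: (59/5)/(9/5) = 59/9.
z changes by −(z-row coeff of b)·ratio = −(-1/5)·(59/9) = 59/45.
New z = 84/5 + (59/45) = 163/9.

163/9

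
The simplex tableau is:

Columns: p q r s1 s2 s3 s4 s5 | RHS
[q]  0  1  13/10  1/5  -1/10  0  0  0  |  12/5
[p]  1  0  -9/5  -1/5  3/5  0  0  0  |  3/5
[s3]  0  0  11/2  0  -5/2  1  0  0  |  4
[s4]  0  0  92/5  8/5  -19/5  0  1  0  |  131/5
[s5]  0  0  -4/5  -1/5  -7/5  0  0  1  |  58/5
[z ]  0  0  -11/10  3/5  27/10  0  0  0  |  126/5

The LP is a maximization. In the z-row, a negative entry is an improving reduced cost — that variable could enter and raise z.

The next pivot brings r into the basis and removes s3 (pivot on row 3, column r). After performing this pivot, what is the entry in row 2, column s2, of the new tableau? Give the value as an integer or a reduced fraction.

Pivot element is row 3, column r: 11/2.
Normalize row 3: new (row 3, s2) = (-5/2)/(11/2) = -5/11.
row 2 ← row 2 − (-9/5)·(new row 3): 3/5 − (-9/5)·(-5/11) = -12/55.

-12/55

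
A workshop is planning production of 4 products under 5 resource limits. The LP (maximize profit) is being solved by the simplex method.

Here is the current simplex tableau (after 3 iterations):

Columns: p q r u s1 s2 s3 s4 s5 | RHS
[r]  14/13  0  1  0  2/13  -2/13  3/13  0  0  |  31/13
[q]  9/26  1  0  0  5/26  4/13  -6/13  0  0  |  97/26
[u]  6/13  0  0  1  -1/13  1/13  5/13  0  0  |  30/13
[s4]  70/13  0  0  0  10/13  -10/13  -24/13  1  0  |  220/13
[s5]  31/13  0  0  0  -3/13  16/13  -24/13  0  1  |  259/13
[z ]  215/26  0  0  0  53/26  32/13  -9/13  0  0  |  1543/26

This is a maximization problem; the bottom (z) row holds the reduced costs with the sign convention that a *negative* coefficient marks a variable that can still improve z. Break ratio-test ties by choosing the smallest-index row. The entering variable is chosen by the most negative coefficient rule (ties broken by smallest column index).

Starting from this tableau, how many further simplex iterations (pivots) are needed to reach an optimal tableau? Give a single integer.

1

pivot: s3 in, u out → z = 127/2
No improving column remains; optimal.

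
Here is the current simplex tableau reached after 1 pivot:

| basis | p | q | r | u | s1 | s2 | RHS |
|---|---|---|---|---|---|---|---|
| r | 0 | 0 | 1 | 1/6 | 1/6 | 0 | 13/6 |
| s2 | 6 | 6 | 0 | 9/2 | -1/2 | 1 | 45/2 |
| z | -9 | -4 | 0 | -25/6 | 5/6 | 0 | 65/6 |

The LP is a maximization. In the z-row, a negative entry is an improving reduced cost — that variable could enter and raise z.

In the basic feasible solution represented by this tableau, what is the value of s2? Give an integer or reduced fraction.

s2 is basic (row 2); its value is the RHS of that row: 45/2.

45/2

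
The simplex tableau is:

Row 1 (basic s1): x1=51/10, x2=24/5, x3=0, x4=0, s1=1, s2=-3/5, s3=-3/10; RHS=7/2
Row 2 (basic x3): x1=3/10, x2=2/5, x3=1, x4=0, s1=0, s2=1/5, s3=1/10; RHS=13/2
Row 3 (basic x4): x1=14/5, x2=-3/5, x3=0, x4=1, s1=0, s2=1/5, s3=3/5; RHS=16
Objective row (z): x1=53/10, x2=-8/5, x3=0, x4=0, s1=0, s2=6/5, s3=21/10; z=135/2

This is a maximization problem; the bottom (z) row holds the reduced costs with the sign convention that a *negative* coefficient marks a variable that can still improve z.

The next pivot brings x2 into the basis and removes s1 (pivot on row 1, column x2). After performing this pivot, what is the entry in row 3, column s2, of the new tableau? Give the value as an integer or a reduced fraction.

Pivot element is row 1, column x2: 24/5.
Normalize row 1: new (row 1, s2) = (-3/5)/(24/5) = -1/8.
row 3 ← row 3 − (-3/5)·(new row 1): 1/5 − (-3/5)·(-1/8) = 1/8.

1/8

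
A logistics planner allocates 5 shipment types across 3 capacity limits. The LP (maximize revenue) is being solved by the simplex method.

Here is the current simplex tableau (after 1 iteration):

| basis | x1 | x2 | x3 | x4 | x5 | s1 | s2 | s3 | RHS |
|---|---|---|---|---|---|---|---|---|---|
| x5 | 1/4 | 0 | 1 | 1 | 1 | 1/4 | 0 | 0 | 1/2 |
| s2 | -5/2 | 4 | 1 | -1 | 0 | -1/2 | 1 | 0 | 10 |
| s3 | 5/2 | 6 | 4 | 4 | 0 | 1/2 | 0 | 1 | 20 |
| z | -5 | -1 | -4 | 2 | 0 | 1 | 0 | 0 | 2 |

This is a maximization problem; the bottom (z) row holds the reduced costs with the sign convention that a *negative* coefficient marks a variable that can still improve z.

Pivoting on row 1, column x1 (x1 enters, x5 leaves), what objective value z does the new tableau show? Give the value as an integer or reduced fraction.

12

Minimum ratio for x1: (1/2)/(1/4) = 2.
z changes by −(z-row coeff of x1)·ratio = −(-5)·2 = 10.
New z = 2 + 10 = 12.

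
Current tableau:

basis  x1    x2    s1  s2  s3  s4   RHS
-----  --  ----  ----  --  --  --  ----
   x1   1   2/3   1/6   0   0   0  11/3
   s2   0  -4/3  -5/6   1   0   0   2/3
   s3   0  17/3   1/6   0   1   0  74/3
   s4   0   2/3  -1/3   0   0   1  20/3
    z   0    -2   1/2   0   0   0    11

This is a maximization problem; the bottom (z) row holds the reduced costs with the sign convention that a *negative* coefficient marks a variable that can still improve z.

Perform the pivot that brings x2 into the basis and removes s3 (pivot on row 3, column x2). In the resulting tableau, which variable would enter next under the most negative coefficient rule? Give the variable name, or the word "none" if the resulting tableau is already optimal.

Pivot element 17/3. New z-row = old z-row − (-2)·(row 3/(17/3)).
Updated z-row coefficients: x1: 0, x2: 0, s1: 19/34, s2: 0, s3: 6/17, s4: 0.
No coefficient is strictly negative; the tableau after this pivot is optimal.

none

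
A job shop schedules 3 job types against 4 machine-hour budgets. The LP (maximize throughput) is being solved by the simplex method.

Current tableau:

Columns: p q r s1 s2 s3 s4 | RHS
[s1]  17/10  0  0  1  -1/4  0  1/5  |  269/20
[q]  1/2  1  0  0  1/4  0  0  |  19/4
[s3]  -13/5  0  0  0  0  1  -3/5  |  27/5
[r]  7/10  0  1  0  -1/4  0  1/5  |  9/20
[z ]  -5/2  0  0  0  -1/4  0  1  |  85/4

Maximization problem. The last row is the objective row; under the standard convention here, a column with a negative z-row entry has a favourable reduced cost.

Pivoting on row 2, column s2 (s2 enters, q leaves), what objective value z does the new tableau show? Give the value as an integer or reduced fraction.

Minimum ratio for s2: (19/4)/(1/4) = 19.
z changes by −(z-row coeff of s2)·ratio = −(-1/4)·19 = 19/4.
New z = 85/4 + (19/4) = 26.

26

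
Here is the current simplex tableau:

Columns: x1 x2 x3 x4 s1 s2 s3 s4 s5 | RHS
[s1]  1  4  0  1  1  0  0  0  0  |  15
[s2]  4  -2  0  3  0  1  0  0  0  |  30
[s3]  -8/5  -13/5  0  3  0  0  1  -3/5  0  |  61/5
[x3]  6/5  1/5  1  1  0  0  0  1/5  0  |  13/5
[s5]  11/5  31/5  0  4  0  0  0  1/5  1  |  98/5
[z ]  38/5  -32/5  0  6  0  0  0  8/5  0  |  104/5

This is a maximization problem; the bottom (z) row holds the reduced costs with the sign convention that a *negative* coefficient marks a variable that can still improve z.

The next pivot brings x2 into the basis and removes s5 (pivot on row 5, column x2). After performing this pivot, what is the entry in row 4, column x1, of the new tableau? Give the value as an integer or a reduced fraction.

35/31

Pivot element is row 5, column x2: 31/5.
Normalize row 5: new (row 5, x1) = (11/5)/(31/5) = 11/31.
row 4 ← row 4 − (1/5)·(new row 5): 6/5 − (1/5)·(11/31) = 35/31.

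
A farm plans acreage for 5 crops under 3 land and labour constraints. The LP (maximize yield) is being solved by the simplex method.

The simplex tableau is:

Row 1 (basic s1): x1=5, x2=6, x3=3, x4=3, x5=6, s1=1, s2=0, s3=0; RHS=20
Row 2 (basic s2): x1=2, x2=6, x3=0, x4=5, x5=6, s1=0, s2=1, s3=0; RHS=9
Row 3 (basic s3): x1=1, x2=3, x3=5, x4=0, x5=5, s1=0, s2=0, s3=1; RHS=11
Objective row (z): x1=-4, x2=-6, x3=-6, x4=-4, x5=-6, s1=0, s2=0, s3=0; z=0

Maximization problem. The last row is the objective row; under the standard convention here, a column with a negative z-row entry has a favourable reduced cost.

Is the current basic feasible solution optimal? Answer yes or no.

Column x1 has objective-row coefficient -4, which is negative; an improving pivot exists, so not yet optimal.

no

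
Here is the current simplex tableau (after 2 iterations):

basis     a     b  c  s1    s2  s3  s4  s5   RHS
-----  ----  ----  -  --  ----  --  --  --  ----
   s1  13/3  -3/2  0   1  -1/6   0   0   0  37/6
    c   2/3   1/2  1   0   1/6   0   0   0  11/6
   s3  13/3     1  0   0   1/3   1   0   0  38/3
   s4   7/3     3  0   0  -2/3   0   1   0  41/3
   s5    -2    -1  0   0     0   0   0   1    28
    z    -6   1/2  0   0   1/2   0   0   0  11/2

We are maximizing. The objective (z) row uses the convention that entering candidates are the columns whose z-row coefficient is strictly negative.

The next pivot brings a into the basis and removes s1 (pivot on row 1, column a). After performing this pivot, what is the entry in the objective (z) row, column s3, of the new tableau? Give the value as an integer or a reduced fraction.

Pivot element is row 1, column a: 13/3.
Normalize row 1: new (row 1, s3) = 0/(13/3) = 0.
z-row ← z-row − (-6)·(new row 1): 0 − (-6)·0 = 0.

0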